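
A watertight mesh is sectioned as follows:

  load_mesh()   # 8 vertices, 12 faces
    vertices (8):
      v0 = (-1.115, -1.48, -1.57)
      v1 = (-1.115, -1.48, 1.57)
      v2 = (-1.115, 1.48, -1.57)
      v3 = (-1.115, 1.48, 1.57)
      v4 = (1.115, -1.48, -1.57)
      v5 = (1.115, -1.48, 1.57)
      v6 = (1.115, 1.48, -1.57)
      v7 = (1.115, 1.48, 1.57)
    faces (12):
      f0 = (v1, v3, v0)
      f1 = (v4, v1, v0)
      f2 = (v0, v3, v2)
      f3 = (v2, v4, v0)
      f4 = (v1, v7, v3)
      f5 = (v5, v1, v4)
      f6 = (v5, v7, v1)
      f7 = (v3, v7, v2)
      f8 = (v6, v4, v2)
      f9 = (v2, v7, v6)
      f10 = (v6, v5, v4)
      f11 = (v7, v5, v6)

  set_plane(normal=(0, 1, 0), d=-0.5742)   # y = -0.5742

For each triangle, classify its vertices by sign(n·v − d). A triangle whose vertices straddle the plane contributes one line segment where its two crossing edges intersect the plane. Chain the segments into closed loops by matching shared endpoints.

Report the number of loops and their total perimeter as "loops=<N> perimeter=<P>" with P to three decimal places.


loops=1 perimeter=10.740

Straddling triangles (8 of 12):
  (v1,v3,v0) [-+-] → (-1.115, -0.5742, 1.57)–(-1.115, -0.5742, -0.609118)  len=2.1791
  (v0,v3,v2) [-++] → (-1.115, -0.5742, -0.609118)–(-1.115, -0.5742, -1.57)  len=0.9609
  (v2,v4,v0) [+--] → (0.43259, -0.5742, -1.57)–(-1.115, -0.5742, -1.57)  len=1.5476
  (v1,v7,v3) [-++] → (-0.43259, -0.5742, 1.57)–(-1.115, -0.5742, 1.57)  len=0.6824
  (v5,v7,v1) [-+-] → (1.115, -0.5742, 1.57)–(-0.43259, -0.5742, 1.57)  len=1.5476
  (v6,v4,v2) [+-+] → (1.115, -0.5742, -1.57)–(0.43259, -0.5742, -1.57)  len=0.6824
  (v6,v5,v4) [+--] → (1.115, -0.5742, 0.609118)–(1.115, -0.5742, -1.57)  len=2.1791
  (v7,v5,v6) [+-+] → (1.115, -0.5742, 1.57)–(1.115, -0.5742, 0.609118)  len=0.9609

Chained into 1 loop(s):
  loop 1: 8 segments, perimeter = 10.7400
Total perimeter = 10.740


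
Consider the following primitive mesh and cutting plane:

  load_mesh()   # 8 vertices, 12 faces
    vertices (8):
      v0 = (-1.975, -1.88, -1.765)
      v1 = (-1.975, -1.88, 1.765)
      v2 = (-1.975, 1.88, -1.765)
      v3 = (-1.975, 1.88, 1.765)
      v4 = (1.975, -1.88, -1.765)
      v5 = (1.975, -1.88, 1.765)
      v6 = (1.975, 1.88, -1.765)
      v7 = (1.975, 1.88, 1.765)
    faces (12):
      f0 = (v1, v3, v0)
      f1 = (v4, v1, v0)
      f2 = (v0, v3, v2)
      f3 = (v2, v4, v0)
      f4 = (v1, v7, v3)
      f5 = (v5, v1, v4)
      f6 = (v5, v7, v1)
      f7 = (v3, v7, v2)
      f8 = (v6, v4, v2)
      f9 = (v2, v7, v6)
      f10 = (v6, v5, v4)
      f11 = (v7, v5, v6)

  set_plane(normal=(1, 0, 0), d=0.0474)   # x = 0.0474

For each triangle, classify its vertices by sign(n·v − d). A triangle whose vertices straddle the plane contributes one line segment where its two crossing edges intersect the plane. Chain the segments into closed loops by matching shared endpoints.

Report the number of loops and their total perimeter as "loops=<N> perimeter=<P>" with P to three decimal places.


Straddling triangles (8 of 12):
  (v4,v1,v0) [+--] → (0.0474, -1.88, -0.04236)–(0.0474, -1.88, -1.765)  len=1.7226
  (v2,v4,v0) [-+-] → (0.0474, -0.04512, -1.765)–(0.0474, -1.88, -1.765)  len=1.8349
  (v1,v7,v3) [-+-] → (0.0474, 0.04512, 1.765)–(0.0474, 1.88, 1.765)  len=1.8349
  (v5,v1,v4) [+-+] → (0.0474, -1.88, 1.765)–(0.0474, -1.88, -0.04236)  len=1.8074
  (v5,v7,v1) [++-] → (0.0474, 0.04512, 1.765)–(0.0474, -1.88, 1.765)  len=1.9251
  (v3,v7,v2) [-+-] → (0.0474, 1.88, 1.765)–(0.0474, 1.88, 0.04236)  len=1.7226
  (v6,v4,v2) [++-] → (0.0474, -0.04512, -1.765)–(0.0474, 1.88, -1.765)  len=1.9251
  (v2,v7,v6) [-++] → (0.0474, 1.88, 0.04236)–(0.0474, 1.88, -1.765)  len=1.8074

Chained into 1 loop(s):
  loop 1: 8 segments, perimeter = 14.5800
Total perimeter = 14.580

loops=1 perimeter=14.580


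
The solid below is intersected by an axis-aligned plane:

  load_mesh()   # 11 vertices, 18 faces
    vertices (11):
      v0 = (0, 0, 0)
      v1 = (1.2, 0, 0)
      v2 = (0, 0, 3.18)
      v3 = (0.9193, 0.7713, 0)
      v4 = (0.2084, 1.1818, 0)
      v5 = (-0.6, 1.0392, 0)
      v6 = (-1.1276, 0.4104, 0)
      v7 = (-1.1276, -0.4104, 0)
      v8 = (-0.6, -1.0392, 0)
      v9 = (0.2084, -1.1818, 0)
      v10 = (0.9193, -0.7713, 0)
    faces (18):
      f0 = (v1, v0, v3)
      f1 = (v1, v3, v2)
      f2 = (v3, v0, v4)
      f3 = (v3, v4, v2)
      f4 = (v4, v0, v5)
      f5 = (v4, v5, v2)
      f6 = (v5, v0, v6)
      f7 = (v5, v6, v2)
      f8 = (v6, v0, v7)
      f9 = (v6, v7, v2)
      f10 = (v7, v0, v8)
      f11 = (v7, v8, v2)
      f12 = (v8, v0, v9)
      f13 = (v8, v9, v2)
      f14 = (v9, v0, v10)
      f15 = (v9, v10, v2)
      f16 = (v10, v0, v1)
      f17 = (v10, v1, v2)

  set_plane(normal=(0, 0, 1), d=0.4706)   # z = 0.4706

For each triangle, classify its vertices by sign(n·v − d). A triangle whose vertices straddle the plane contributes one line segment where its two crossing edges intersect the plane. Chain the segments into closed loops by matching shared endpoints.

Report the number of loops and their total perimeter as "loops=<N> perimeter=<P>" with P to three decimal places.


loops=1 perimeter=6.294

Straddling triangles (9 of 18):
  (v1,v3,v2) [--+] → (0.783255, 0.657157, 0.4706)–(1.02242, 0, 0.4706)  len=0.6993
  (v3,v4,v2) [--+] → (0.177559, 1.00691, 0.4706)–(0.783255, 0.657157, 0.4706)  len=0.6994
  (v4,v5,v2) [--+] → (-0.511208, 0.885411, 0.4706)–(0.177559, 1.00691, 0.4706)  len=0.6994
  (v5,v6,v2) [--+] → (-0.960729, 0.349666, 0.4706)–(-0.511208, 0.885411, 0.4706)  len=0.6994
  (v6,v7,v2) [--+] → (-0.960729, -0.349666, 0.4706)–(-0.960729, 0.349666, 0.4706)  len=0.6993
  (v7,v8,v2) [--+] → (-0.511208, -0.885411, 0.4706)–(-0.960729, -0.349666, 0.4706)  len=0.6994
  (v8,v9,v2) [--+] → (0.177559, -1.00691, 0.4706)–(-0.511208, -0.885411, 0.4706)  len=0.6994
  (v9,v10,v2) [--+] → (0.783255, -0.657157, 0.4706)–(0.177559, -1.00691, 0.4706)  len=0.6994
  (v10,v1,v2) [--+] → (1.02242, 0, 0.4706)–(0.783255, -0.657157, 0.4706)  len=0.6993

Chained into 1 loop(s):
  loop 1: 9 segments, perimeter = 6.2943
Total perimeter = 6.294


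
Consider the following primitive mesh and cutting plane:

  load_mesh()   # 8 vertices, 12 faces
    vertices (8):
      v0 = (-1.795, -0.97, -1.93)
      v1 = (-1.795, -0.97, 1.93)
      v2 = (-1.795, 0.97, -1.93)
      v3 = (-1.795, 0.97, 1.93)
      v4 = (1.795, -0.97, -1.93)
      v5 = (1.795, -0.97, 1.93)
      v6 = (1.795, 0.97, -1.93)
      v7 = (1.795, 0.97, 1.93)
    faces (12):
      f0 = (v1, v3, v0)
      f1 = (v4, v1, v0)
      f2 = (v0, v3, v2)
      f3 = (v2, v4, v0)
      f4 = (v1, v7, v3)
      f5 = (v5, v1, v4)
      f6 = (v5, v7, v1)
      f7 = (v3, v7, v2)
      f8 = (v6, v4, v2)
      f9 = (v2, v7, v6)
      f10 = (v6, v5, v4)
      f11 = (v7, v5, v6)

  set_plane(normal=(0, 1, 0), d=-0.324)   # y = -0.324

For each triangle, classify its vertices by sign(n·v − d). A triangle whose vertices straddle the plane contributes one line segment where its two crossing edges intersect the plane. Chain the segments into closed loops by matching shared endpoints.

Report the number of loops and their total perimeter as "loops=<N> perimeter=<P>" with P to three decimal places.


Straddling triangles (8 of 12):
  (v1,v3,v0) [-+-] → (-1.795, -0.324, 1.93)–(-1.795, -0.324, -0.64466)  len=2.5747
  (v0,v3,v2) [-++] → (-1.795, -0.324, -0.64466)–(-1.795, -0.324, -1.93)  len=1.2853
  (v2,v4,v0) [+--] → (0.599567, -0.324, -1.93)–(-1.795, -0.324, -1.93)  len=2.3946
  (v1,v7,v3) [-++] → (-0.599567, -0.324, 1.93)–(-1.795, -0.324, 1.93)  len=1.1954
  (v5,v7,v1) [-+-] → (1.795, -0.324, 1.93)–(-0.599567, -0.324, 1.93)  len=2.3946
  (v6,v4,v2) [+-+] → (1.795, -0.324, -1.93)–(0.599567, -0.324, -1.93)  len=1.1954
  (v6,v5,v4) [+--] → (1.795, -0.324, 0.64466)–(1.795, -0.324, -1.93)  len=2.5747
  (v7,v5,v6) [+-+] → (1.795, -0.324, 1.93)–(1.795, -0.324, 0.64466)  len=1.2853

Chained into 1 loop(s):
  loop 1: 8 segments, perimeter = 14.9000
Total perimeter = 14.900

loops=1 perimeter=14.900


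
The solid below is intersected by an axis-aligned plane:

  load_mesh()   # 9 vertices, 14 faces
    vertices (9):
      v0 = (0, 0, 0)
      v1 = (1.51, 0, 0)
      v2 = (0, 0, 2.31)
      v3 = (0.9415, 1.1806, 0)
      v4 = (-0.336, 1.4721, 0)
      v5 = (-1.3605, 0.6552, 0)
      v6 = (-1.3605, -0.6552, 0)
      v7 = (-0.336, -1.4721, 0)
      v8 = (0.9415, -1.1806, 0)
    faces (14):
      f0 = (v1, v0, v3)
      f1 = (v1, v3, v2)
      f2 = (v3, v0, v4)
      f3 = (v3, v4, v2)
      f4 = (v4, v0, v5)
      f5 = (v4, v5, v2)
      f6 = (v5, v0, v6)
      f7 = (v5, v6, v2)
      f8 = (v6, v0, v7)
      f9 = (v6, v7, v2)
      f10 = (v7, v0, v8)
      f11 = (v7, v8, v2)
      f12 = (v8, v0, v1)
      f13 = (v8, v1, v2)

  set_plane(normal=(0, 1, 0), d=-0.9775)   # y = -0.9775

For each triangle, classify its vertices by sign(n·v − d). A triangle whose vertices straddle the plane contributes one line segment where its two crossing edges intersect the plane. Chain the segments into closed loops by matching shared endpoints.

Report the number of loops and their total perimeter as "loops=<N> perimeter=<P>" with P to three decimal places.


Straddling triangles (6 of 14):
  (v6,v0,v7) [++-] → (-0.22311, -0.9775, 0)–(-0.956293, -0.9775, 0)  len=0.7332
  (v6,v7,v2) [+-+] → (-0.956293, -0.9775, 0)–(-0.22311, -0.9775, 0.77612)  len=1.0677
  (v7,v0,v8) [-+-] → (-0.22311, -0.9775, 0)–(0.779533, -0.9775, 0)  len=1.0026
  (v7,v8,v2) [--+] → (0.779533, -0.9775, 0.397392)–(-0.22311, -0.9775, 0.77612)  len=1.0718
  (v8,v0,v1) [-++] → (0.779533, -0.9775, 0)–(1.0393, -0.9775, 0)  len=0.2598
  (v8,v1,v2) [-++] → (1.0393, -0.9775, 0)–(0.779533, -0.9775, 0.397392)  len=0.4748

Chained into 1 loop(s):
  loop 1: 6 segments, perimeter = 4.6098
Total perimeter = 4.610

loops=1 perimeter=4.610


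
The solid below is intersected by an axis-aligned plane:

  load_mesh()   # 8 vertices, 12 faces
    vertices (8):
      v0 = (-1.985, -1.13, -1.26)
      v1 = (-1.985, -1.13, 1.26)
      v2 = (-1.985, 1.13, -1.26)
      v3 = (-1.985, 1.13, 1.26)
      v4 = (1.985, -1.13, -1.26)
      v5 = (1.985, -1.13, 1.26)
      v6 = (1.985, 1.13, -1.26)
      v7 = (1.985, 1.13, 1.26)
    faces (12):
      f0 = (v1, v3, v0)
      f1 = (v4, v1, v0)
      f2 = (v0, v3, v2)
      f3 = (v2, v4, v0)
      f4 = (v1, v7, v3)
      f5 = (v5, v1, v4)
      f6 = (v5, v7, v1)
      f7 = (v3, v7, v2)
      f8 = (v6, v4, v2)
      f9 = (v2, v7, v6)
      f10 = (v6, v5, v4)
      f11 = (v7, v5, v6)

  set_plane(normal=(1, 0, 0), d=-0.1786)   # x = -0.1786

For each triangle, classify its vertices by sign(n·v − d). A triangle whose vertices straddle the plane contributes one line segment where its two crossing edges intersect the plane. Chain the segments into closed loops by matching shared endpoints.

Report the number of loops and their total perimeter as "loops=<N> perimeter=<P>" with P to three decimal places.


Straddling triangles (8 of 12):
  (v4,v1,v0) [+--] → (-0.1786, -1.13, 0.113368)–(-0.1786, -1.13, -1.26)  len=1.3734
  (v2,v4,v0) [-+-] → (-0.1786, 0.101672, -1.26)–(-0.1786, -1.13, -1.26)  len=1.2317
  (v1,v7,v3) [-+-] → (-0.1786, -0.101672, 1.26)–(-0.1786, 1.13, 1.26)  len=1.2317
  (v5,v1,v4) [+-+] → (-0.1786, -1.13, 1.26)–(-0.1786, -1.13, 0.113368)  len=1.1466
  (v5,v7,v1) [++-] → (-0.1786, -0.101672, 1.26)–(-0.1786, -1.13, 1.26)  len=1.0283
  (v3,v7,v2) [-+-] → (-0.1786, 1.13, 1.26)–(-0.1786, 1.13, -0.113368)  len=1.3734
  (v6,v4,v2) [++-] → (-0.1786, 0.101672, -1.26)–(-0.1786, 1.13, -1.26)  len=1.0283
  (v2,v7,v6) [-++] → (-0.1786, 1.13, -0.113368)–(-0.1786, 1.13, -1.26)  len=1.1466

Chained into 1 loop(s):
  loop 1: 8 segments, perimeter = 9.5600
Total perimeter = 9.560

loops=1 perimeter=9.560


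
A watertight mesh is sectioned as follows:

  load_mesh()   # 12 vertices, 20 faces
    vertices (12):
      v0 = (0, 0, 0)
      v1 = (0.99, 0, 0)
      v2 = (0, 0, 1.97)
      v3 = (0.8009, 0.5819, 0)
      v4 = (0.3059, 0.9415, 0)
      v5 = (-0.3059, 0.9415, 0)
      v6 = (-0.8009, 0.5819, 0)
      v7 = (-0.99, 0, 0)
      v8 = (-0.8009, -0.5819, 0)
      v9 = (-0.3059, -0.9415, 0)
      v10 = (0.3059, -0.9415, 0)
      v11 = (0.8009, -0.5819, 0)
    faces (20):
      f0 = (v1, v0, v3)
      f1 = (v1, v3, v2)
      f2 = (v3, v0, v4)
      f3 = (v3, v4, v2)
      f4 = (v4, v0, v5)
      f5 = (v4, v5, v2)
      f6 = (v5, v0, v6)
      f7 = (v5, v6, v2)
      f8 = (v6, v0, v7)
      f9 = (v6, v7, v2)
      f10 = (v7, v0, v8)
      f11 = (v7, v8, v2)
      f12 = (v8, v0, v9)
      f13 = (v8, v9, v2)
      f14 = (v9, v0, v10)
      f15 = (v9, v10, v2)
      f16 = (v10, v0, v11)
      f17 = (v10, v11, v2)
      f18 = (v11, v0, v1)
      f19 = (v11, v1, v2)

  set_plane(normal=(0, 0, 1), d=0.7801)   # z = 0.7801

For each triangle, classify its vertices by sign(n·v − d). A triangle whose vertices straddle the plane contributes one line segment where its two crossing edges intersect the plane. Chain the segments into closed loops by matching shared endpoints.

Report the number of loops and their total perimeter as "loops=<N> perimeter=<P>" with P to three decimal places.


Straddling triangles (10 of 20):
  (v1,v3,v2) [--+] → (0.483752, 0.351474, 0.7801)–(0.59797, 0, 0.7801)  len=0.3696
  (v3,v4,v2) [--+] → (0.184767, 0.568676, 0.7801)–(0.483752, 0.351474, 0.7801)  len=0.3696
  (v4,v5,v2) [--+] → (-0.184767, 0.568676, 0.7801)–(0.184767, 0.568676, 0.7801)  len=0.3695
  (v5,v6,v2) [--+] → (-0.483752, 0.351474, 0.7801)–(-0.184767, 0.568676, 0.7801)  len=0.3696
  (v6,v7,v2) [--+] → (-0.59797, 0, 0.7801)–(-0.483752, 0.351474, 0.7801)  len=0.3696
  (v7,v8,v2) [--+] → (-0.483752, -0.351474, 0.7801)–(-0.59797, 0, 0.7801)  len=0.3696
  (v8,v9,v2) [--+] → (-0.184767, -0.568676, 0.7801)–(-0.483752, -0.351474, 0.7801)  len=0.3696
  (v9,v10,v2) [--+] → (0.184767, -0.568676, 0.7801)–(-0.184767, -0.568676, 0.7801)  len=0.3695
  (v10,v11,v2) [--+] → (0.483752, -0.351474, 0.7801)–(0.184767, -0.568676, 0.7801)  len=0.3696
  (v11,v1,v2) [--+] → (0.59797, 0, 0.7801)–(0.483752, -0.351474, 0.7801)  len=0.3696

Chained into 1 loop(s):
  loop 1: 10 segments, perimeter = 3.6955
Total perimeter = 3.696

loops=1 perimeter=3.696


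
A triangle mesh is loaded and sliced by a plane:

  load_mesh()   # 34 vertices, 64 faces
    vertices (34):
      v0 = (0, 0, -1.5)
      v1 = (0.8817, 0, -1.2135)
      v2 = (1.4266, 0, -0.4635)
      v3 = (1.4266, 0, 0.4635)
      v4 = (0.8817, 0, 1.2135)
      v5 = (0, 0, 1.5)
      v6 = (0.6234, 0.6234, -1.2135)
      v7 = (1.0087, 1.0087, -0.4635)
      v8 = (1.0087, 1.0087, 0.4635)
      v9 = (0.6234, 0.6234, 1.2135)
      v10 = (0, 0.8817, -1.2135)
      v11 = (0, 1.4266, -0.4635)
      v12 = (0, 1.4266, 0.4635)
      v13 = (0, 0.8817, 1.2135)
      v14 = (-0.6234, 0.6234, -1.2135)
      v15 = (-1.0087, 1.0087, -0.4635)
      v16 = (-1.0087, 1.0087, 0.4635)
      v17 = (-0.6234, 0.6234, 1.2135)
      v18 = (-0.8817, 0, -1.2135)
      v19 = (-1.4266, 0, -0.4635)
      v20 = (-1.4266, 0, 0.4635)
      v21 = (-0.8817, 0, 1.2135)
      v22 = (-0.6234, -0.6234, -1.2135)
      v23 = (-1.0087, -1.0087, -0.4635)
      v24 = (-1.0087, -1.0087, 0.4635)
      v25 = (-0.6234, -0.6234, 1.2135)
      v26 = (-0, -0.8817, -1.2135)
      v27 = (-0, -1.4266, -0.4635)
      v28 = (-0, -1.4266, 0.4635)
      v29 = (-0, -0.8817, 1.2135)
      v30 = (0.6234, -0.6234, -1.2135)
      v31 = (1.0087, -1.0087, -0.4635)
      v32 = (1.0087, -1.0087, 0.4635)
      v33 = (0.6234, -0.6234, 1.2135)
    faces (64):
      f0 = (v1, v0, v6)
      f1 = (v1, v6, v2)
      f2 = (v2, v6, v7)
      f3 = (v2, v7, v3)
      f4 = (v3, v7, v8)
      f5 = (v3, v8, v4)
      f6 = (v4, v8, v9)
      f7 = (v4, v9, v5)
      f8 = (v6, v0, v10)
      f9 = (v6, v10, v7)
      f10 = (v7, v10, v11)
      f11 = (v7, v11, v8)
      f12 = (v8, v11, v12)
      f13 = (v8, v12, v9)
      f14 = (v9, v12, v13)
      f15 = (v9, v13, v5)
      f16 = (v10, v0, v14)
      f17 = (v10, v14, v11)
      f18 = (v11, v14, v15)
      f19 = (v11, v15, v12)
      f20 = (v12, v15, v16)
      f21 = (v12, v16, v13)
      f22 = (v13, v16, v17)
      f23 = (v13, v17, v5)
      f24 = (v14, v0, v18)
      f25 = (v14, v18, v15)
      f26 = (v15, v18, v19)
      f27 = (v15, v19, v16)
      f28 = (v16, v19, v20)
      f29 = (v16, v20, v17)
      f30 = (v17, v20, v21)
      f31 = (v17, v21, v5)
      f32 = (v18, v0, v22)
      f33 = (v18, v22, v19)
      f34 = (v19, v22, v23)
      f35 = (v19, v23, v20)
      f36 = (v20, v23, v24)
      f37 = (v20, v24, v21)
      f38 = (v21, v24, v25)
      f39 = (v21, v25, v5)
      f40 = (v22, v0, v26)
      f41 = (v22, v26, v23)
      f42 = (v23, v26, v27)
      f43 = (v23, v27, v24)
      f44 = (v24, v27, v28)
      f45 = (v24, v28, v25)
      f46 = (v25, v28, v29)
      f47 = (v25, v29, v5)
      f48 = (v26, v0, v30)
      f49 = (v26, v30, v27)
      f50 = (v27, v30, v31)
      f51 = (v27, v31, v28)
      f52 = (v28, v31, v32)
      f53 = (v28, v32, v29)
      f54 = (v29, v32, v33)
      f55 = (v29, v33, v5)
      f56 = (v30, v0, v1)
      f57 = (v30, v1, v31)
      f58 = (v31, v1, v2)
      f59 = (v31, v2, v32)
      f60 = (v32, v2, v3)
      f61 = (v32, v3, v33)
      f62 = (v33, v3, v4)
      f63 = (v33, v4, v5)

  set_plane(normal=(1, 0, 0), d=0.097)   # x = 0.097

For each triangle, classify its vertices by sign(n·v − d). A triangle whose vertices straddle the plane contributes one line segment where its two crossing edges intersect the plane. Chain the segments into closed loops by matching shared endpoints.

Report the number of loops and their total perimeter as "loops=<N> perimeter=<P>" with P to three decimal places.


loops=1 perimeter=9.085

Straddling triangles (20 of 64):
  (v1,v0,v6) [+-+] → (0.097, 0, -1.46848)–(0.097, 0.097, -1.45542)  len=0.0979
  (v4,v9,v5) [++-] → (0.097, 0.097, 1.45542)–(0.097, 0, 1.46848)  len=0.0979
  (v6,v0,v10) [+--] → (0.097, 0.097, -1.45542)–(0.097, 0.841509, -1.2135)  len=0.7828
  (v6,v10,v7) [+-+] → (0.097, 0.841509, -1.2135)–(0.097, 0.893913, -1.14138)  len=0.0892
  (v7,v10,v11) [+--] → (0.097, 0.893913, -1.14138)–(0.097, 1.38641, -0.4635)  len=0.8379
  (v7,v11,v8) [+-+] → (0.097, 1.38641, -0.4635)–(0.097, 1.38641, -0.374357)  len=0.0891
  (v8,v11,v12) [+--] → (0.097, 1.38641, -0.374357)–(0.097, 1.38641, 0.4635)  len=0.8379
  (v8,v12,v9) [+-+] → (0.097, 1.38641, 0.4635)–(0.097, 1.30162, 0.580199)  len=0.1442
  (v9,v12,v13) [+--] → (0.097, 1.30162, 0.580199)–(0.097, 0.841509, 1.2135)  len=0.7828
  (v9,v13,v5) [+--] → (0.097, 0.841509, 1.2135)–(0.097, 0.097, 1.45542)  len=0.7828
  (v26,v0,v30) [--+] → (0.097, -0.097, -1.45542)–(0.097, -0.841509, -1.2135)  len=0.7828
  (v26,v30,v27) [-+-] → (0.097, -0.841509, -1.2135)–(0.097, -1.30162, -0.580199)  len=0.7828
  (v27,v30,v31) [-++] → (0.097, -1.30162, -0.580199)–(0.097, -1.38641, -0.4635)  len=0.1442
  (v27,v31,v28) [-+-] → (0.097, -1.38641, -0.4635)–(0.097, -1.38641, 0.374357)  len=0.8379
  (v28,v31,v32) [-++] → (0.097, -1.38641, 0.374357)–(0.097, -1.38641, 0.4635)  len=0.0891
  (v28,v32,v29) [-+-] → (0.097, -1.38641, 0.4635)–(0.097, -0.893913, 1.14138)  len=0.8379
  (v29,v32,v33) [-++] → (0.097, -0.893913, 1.14138)–(0.097, -0.841509, 1.2135)  len=0.0892
  (v29,v33,v5) [-+-] → (0.097, -0.841509, 1.2135)–(0.097, -0.097, 1.45542)  len=0.7828
  (v30,v0,v1) [+-+] → (0.097, -0.097, -1.45542)–(0.097, 0, -1.46848)  len=0.0979
  (v33,v4,v5) [++-] → (0.097, 0, 1.46848)–(0.097, -0.097, 1.45542)  len=0.0979

Chained into 1 loop(s):
  loop 1: 20 segments, perimeter = 9.0850
Total perimeter = 9.085


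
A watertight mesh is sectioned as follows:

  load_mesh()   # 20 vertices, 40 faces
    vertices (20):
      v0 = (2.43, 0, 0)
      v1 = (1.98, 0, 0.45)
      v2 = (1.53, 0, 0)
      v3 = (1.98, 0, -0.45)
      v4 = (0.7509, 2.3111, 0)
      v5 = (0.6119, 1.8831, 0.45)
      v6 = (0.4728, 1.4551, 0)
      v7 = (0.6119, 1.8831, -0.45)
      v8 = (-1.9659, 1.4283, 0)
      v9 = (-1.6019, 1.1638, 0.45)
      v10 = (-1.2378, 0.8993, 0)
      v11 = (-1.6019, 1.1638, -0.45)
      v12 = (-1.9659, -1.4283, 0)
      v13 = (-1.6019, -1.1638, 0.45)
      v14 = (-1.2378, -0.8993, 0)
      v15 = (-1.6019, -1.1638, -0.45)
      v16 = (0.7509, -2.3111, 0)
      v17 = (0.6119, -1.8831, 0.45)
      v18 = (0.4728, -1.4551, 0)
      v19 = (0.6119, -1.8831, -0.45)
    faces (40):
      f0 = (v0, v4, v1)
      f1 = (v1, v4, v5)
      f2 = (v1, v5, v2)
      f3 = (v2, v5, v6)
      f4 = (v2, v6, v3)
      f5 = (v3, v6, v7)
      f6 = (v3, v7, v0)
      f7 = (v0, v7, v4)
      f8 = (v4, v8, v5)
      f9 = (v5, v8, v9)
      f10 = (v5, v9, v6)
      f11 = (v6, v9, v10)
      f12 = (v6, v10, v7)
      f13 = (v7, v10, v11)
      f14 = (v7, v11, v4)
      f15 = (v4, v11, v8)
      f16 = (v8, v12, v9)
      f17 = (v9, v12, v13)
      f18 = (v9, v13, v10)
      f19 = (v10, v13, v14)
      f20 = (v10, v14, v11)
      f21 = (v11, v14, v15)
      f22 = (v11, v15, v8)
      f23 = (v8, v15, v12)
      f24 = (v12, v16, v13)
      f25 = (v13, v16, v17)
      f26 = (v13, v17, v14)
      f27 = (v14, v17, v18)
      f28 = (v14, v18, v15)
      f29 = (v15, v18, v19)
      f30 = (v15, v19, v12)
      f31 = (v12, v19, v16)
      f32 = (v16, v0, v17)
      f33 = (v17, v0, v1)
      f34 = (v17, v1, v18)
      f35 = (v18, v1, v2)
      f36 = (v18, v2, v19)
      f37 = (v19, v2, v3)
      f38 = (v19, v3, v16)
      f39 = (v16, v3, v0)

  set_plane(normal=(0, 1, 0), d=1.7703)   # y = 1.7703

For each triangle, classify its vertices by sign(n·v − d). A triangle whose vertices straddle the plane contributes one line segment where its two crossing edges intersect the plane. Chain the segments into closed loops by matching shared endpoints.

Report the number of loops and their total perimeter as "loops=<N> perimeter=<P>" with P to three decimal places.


loops=1 perimeter=4.795

Straddling triangles (14 of 40):
  (v0,v4,v1) [-+-] → (1.14381, 1.7703, 0)–(1.03851, 1.7703, 0.105301)  len=0.1489
  (v1,v4,v5) [-++] → (1.03851, 1.7703, 0.105301)–(0.693851, 1.7703, 0.45)  len=0.4875
  (v1,v5,v2) [-+-] → (0.693851, 1.7703, 0.45)–(0.666895, 1.7703, 0.423044)  len=0.0381
  (v2,v5,v6) [-+-] → (0.666895, 1.7703, 0.423044)–(0.57524, 1.7703, 0.331402)  len=0.1296
  (v3,v6,v7) [--+] → (0.57524, 1.7703, -0.331402)–(0.693851, 1.7703, -0.45)  len=0.1677
  (v3,v7,v0) [-+-] → (0.693851, 1.7703, -0.45)–(0.720806, 1.7703, -0.423044)  len=0.0381
  (v0,v7,v4) [-++] → (0.720806, 1.7703, -0.423044)–(1.14381, 1.7703, 0)  len=0.5982
  (v4,v8,v5) [+-+] → (-0.913402, 1.7703, 0)–(-0.0274488, 1.7703, 0.338391)  len=0.9484
  (v5,v8,v9) [+--] → (-0.0274488, 1.7703, 0.338391)–(0.264734, 1.7703, 0.45)  len=0.3128
  (v5,v9,v6) [+--] → (0.264734, 1.7703, 0.45)–(0.57524, 1.7703, 0.331402)  len=0.3324
  (v6,v10,v7) [--+] → (0.399818, 1.7703, -0.398404)–(0.57524, 1.7703, -0.331402)  len=0.1878
  (v7,v10,v11) [+--] → (0.399818, 1.7703, -0.398404)–(0.264734, 1.7703, -0.45)  len=0.1446
  (v7,v11,v4) [+-+] → (0.264734, 1.7703, -0.45)–(-0.358134, 1.7703, -0.212115)  len=0.6667
  (v4,v11,v8) [+--] → (-0.358134, 1.7703, -0.212115)–(-0.913402, 1.7703, 0)  len=0.5944

Chained into 1 loop(s):
  loop 1: 14 segments, perimeter = 4.7953
Total perimeter = 4.795


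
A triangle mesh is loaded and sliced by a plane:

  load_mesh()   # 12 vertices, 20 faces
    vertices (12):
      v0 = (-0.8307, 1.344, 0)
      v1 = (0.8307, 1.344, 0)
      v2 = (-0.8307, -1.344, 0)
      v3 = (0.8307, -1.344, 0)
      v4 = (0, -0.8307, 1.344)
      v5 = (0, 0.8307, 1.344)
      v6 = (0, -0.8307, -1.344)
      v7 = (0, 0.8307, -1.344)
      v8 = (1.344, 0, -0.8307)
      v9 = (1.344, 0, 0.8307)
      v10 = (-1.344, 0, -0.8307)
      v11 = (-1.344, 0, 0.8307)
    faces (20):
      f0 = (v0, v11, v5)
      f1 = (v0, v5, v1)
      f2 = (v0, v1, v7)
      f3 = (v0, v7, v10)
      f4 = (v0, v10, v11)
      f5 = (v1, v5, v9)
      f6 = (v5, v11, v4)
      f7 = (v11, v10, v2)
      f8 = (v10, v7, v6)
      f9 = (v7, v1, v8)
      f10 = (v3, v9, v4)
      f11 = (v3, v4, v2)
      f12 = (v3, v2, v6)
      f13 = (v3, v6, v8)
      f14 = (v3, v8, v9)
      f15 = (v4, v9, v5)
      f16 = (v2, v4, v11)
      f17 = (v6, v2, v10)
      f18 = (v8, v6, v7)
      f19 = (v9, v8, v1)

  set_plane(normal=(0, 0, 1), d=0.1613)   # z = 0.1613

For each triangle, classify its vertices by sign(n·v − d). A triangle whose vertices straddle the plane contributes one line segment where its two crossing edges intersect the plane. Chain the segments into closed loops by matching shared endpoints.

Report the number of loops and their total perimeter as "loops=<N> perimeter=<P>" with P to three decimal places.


Straddling triangles (10 of 20):
  (v0,v11,v5) [-++] → (-0.930369, 1.08303, 0.1613)–(-0.731004, 1.2824, 0.1613)  len=0.2819
  (v0,v5,v1) [-+-] → (-0.731004, 1.2824, 0.1613)–(0.731004, 1.2824, 0.1613)  len=1.4620
  (v0,v10,v11) [--+] → (-1.344, 0, 0.1613)–(-0.930369, 1.08303, 0.1613)  len=1.1593
  (v1,v5,v9) [-++] → (0.731004, 1.2824, 0.1613)–(0.930369, 1.08303, 0.1613)  len=0.2819
  (v11,v10,v2) [+--] → (-1.344, 0, 0.1613)–(-0.930369, -1.08303, 0.1613)  len=1.1593
  (v3,v9,v4) [-++] → (0.930369, -1.08303, 0.1613)–(0.731004, -1.2824, 0.1613)  len=0.2819
  (v3,v4,v2) [-+-] → (0.731004, -1.2824, 0.1613)–(-0.731004, -1.2824, 0.1613)  len=1.4620
  (v3,v8,v9) [--+] → (1.344, 0, 0.1613)–(0.930369, -1.08303, 0.1613)  len=1.1593
  (v2,v4,v11) [-++] → (-0.731004, -1.2824, 0.1613)–(-0.930369, -1.08303, 0.1613)  len=0.2819
  (v9,v8,v1) [+--] → (1.344, 0, 0.1613)–(0.930369, 1.08303, 0.1613)  len=1.1593

Chained into 1 loop(s):
  loop 1: 10 segments, perimeter = 8.6891
Total perimeter = 8.689

loops=1 perimeter=8.689


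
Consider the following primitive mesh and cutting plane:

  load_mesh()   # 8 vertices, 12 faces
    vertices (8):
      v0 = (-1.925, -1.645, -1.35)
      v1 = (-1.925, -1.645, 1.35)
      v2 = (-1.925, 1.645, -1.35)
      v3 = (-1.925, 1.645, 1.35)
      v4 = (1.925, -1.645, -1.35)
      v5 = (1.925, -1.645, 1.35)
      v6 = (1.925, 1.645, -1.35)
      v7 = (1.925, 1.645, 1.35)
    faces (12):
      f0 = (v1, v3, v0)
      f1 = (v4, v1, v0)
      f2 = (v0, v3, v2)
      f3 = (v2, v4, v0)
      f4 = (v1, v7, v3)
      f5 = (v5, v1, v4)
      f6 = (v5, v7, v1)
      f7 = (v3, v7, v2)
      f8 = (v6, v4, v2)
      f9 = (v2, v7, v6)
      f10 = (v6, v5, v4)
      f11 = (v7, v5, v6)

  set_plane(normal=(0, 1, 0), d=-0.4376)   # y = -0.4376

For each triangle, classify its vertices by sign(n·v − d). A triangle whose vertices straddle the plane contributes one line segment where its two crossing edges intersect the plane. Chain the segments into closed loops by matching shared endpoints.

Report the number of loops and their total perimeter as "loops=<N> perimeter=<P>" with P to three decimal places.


loops=1 perimeter=13.100

Straddling triangles (8 of 12):
  (v1,v3,v0) [-+-] → (-1.925, -0.4376, 1.35)–(-1.925, -0.4376, -0.359125)  len=1.7091
  (v0,v3,v2) [-++] → (-1.925, -0.4376, -0.359125)–(-1.925, -0.4376, -1.35)  len=0.9909
  (v2,v4,v0) [+--] → (0.512085, -0.4376, -1.35)–(-1.925, -0.4376, -1.35)  len=2.4371
  (v1,v7,v3) [-++] → (-0.512085, -0.4376, 1.35)–(-1.925, -0.4376, 1.35)  len=1.4129
  (v5,v7,v1) [-+-] → (1.925, -0.4376, 1.35)–(-0.512085, -0.4376, 1.35)  len=2.4371
  (v6,v4,v2) [+-+] → (1.925, -0.4376, -1.35)–(0.512085, -0.4376, -1.35)  len=1.4129
  (v6,v5,v4) [+--] → (1.925, -0.4376, 0.359125)–(1.925, -0.4376, -1.35)  len=1.7091
  (v7,v5,v6) [+-+] → (1.925, -0.4376, 1.35)–(1.925, -0.4376, 0.359125)  len=0.9909

Chained into 1 loop(s):
  loop 1: 8 segments, perimeter = 13.1000
Total perimeter = 13.100


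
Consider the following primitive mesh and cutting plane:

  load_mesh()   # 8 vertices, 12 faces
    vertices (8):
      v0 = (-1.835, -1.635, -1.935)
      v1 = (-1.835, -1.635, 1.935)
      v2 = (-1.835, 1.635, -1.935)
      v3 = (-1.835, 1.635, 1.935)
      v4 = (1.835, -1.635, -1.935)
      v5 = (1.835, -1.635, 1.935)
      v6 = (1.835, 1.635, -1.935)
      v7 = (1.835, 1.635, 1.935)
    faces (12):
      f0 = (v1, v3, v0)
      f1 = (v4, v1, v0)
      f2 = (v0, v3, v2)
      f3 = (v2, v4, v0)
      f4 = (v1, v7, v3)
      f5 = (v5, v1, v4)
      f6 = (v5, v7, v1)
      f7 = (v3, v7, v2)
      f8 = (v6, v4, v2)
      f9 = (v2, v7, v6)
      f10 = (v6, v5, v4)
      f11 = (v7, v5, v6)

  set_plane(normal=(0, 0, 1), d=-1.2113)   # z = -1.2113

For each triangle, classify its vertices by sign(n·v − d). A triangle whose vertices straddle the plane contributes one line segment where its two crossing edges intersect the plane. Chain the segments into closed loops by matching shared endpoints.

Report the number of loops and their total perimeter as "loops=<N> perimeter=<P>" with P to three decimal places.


Straddling triangles (8 of 12):
  (v1,v3,v0) [++-] → (-1.835, -1.0235, -1.2113)–(-1.835, -1.635, -1.2113)  len=0.6115
  (v4,v1,v0) [-+-] → (1.1487, -1.635, -1.2113)–(-1.835, -1.635, -1.2113)  len=2.9837
  (v0,v3,v2) [-+-] → (-1.835, -1.0235, -1.2113)–(-1.835, 1.635, -1.2113)  len=2.6585
  (v5,v1,v4) [++-] → (1.1487, -1.635, -1.2113)–(1.835, -1.635, -1.2113)  len=0.6863
  (v3,v7,v2) [++-] → (-1.1487, 1.635, -1.2113)–(-1.835, 1.635, -1.2113)  len=0.6863
  (v2,v7,v6) [-+-] → (-1.1487, 1.635, -1.2113)–(1.835, 1.635, -1.2113)  len=2.9837
  (v6,v5,v4) [-+-] → (1.835, 1.0235, -1.2113)–(1.835, -1.635, -1.2113)  len=2.6585
  (v7,v5,v6) [++-] → (1.835, 1.0235, -1.2113)–(1.835, 1.635, -1.2113)  len=0.6115

Chained into 1 loop(s):
  loop 1: 8 segments, perimeter = 13.8800
Total perimeter = 13.880

loops=1 perimeter=13.880


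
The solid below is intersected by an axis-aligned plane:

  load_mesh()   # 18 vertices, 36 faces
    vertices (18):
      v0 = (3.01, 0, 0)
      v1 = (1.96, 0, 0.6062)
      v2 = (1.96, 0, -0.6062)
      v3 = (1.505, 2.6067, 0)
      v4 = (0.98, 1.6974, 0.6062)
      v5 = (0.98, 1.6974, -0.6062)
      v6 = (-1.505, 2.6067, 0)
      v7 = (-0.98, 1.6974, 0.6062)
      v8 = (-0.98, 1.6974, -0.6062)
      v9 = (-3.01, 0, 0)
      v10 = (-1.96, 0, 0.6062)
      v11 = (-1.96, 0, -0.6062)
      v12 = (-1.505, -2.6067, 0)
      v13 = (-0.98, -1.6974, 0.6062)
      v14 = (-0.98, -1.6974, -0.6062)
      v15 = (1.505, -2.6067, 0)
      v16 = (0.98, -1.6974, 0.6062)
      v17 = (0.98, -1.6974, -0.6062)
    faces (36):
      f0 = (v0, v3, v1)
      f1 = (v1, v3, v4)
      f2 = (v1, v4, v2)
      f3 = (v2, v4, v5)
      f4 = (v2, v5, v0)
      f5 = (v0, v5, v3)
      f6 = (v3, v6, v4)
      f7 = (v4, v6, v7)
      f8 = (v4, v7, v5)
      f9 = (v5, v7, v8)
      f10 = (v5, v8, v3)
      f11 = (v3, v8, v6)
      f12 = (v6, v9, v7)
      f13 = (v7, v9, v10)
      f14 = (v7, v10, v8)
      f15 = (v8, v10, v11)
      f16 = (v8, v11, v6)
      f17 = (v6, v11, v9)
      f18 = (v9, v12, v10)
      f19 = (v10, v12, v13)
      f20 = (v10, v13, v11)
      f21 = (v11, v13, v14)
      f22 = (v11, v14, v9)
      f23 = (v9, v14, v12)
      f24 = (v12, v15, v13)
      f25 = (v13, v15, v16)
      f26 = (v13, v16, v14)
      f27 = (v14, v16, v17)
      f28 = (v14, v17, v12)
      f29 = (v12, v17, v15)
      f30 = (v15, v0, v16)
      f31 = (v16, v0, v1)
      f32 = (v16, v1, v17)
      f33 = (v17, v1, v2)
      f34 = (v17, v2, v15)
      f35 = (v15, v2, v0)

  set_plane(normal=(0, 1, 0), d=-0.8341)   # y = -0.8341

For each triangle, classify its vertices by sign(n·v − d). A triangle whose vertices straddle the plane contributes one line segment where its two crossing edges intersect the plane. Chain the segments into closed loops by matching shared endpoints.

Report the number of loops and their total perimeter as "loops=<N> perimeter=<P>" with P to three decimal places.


loops=2 perimeter=7.274

Straddling triangles (12 of 36):
  (v9,v12,v10) [+-+] → (-2.52843, -0.8341, 0)–(-1.81441, -0.8341, 0.412226)  len=0.8245
  (v10,v12,v13) [+--] → (-1.81441, -0.8341, 0.412226)–(-1.47843, -0.8341, 0.6062)  len=0.3880
  (v10,v13,v11) [+-+] → (-1.47843, -0.8341, 0.6062)–(-1.47843, -0.8341, -0.0104283)  len=0.6166
  (v11,v13,v14) [+--] → (-1.47843, -0.8341, -0.0104283)–(-1.47843, -0.8341, -0.6062)  len=0.5958
  (v11,v14,v9) [+-+] → (-1.47843, -0.8341, -0.6062)–(-2.01246, -0.8341, -0.297886)  len=0.6166
  (v9,v14,v12) [+--] → (-2.01246, -0.8341, -0.297886)–(-2.52843, -0.8341, 0)  len=0.5958
  (v15,v0,v16) [-+-] → (2.52843, -0.8341, 0)–(2.01246, -0.8341, 0.297886)  len=0.5958
  (v16,v0,v1) [-++] → (2.01246, -0.8341, 0.297886)–(1.47843, -0.8341, 0.6062)  len=0.6166
  (v16,v1,v17) [-+-] → (1.47843, -0.8341, 0.6062)–(1.47843, -0.8341, 0.0104283)  len=0.5958
  (v17,v1,v2) [-++] → (1.47843, -0.8341, 0.0104283)–(1.47843, -0.8341, -0.6062)  len=0.6166
  (v17,v2,v15) [-+-] → (1.47843, -0.8341, -0.6062)–(1.81441, -0.8341, -0.412226)  len=0.3880
  (v15,v2,v0) [-++] → (1.81441, -0.8341, -0.412226)–(2.52843, -0.8341, 0)  len=0.8245

Chained into 2 loop(s):
  loop 1: 6 segments, perimeter = 3.6372
  loop 2: 6 segments, perimeter = 3.6372
Total perimeter = 7.274


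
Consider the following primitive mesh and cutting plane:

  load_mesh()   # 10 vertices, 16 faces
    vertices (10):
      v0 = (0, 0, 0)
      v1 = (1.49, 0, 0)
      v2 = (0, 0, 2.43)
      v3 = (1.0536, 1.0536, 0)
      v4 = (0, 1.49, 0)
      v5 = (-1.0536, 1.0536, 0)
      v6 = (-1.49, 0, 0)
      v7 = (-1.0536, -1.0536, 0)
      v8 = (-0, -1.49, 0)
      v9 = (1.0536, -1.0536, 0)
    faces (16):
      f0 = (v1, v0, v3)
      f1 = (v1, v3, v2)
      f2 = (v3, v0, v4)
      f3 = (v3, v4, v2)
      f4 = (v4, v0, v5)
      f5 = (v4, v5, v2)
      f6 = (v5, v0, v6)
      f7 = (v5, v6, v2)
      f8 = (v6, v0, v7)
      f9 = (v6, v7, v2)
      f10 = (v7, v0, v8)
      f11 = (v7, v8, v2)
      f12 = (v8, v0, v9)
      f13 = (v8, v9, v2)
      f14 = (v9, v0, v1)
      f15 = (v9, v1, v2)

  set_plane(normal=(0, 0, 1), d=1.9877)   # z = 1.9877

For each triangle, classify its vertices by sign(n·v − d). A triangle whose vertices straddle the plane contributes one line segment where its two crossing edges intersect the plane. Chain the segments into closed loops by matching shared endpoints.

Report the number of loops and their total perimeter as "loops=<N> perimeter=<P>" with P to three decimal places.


loops=1 perimeter=1.661

Straddling triangles (8 of 16):
  (v1,v3,v2) [--+] → (0.191773, 0.191773, 1.9877)–(0.271205, 0, 1.9877)  len=0.2076
  (v3,v4,v2) [--+] → (0, 0.271205, 1.9877)–(0.191773, 0.191773, 1.9877)  len=0.2076
  (v4,v5,v2) [--+] → (-0.191773, 0.191773, 1.9877)–(0, 0.271205, 1.9877)  len=0.2076
  (v5,v6,v2) [--+] → (-0.271205, 0, 1.9877)–(-0.191773, 0.191773, 1.9877)  len=0.2076
  (v6,v7,v2) [--+] → (-0.191773, -0.191773, 1.9877)–(-0.271205, 0, 1.9877)  len=0.2076
  (v7,v8,v2) [--+] → (0, -0.271205, 1.9877)–(-0.191773, -0.191773, 1.9877)  len=0.2076
  (v8,v9,v2) [--+] → (0.191773, -0.191773, 1.9877)–(0, -0.271205, 1.9877)  len=0.2076
  (v9,v1,v2) [--+] → (0.271205, 0, 1.9877)–(0.191773, -0.191773, 1.9877)  len=0.2076

Chained into 1 loop(s):
  loop 1: 8 segments, perimeter = 1.6606
Total perimeter = 1.661


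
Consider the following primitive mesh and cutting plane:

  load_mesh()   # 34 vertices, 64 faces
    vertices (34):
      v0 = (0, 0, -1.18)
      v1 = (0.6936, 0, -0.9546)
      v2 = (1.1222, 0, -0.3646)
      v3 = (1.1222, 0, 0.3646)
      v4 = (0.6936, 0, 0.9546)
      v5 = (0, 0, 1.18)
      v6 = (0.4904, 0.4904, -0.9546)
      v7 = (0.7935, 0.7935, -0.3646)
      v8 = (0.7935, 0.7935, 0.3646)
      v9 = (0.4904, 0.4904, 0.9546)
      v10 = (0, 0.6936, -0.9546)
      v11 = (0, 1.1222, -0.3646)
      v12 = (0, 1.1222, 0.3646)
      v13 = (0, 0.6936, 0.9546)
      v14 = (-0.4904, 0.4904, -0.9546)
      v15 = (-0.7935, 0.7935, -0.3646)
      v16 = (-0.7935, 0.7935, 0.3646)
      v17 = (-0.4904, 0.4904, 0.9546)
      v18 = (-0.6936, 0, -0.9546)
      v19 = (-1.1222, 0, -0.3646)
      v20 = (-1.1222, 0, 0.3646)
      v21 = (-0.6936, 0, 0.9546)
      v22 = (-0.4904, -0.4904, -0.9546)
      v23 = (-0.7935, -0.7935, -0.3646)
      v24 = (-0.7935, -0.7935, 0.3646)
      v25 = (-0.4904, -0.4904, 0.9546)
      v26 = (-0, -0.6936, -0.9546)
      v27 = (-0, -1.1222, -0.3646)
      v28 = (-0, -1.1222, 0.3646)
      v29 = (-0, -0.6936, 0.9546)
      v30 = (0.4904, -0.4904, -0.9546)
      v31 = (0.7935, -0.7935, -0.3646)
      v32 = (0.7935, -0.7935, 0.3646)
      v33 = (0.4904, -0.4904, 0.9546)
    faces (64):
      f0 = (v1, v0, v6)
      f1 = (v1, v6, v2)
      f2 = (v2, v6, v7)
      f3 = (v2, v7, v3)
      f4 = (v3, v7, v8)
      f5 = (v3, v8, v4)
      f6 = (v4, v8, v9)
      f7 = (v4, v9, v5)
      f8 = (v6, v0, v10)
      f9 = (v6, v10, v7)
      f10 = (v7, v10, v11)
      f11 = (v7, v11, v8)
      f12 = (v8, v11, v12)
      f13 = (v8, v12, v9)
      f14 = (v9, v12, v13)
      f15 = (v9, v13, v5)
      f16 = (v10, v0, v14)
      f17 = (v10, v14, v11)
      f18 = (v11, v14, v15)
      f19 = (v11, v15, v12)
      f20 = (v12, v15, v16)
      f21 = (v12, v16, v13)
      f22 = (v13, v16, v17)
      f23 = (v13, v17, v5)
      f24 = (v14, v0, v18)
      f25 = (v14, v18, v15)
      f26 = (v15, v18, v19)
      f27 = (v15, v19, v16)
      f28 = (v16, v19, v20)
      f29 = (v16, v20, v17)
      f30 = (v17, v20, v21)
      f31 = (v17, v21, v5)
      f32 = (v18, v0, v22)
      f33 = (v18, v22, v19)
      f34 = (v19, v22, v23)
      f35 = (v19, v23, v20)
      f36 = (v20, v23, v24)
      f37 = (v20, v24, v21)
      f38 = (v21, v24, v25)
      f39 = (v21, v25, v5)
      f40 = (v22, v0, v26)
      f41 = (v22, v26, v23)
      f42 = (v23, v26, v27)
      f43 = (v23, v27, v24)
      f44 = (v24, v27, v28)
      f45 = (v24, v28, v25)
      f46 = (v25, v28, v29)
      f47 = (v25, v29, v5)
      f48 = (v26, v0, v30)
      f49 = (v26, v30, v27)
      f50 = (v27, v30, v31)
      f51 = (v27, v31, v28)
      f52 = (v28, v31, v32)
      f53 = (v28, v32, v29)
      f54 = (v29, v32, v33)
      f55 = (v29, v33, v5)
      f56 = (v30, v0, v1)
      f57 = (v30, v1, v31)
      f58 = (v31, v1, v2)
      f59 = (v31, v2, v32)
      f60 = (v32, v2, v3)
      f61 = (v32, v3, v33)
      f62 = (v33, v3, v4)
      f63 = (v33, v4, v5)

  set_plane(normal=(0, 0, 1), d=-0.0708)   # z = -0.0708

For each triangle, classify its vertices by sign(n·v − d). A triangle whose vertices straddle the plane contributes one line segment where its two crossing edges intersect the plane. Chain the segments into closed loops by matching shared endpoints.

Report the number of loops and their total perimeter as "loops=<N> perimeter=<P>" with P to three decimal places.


loops=1 perimeter=6.871

Straddling triangles (16 of 64):
  (v2,v7,v3) [--+] → (0.925936, 0.473793, -0.0708)–(1.1222, 0, -0.0708)  len=0.5128
  (v3,v7,v8) [+-+] → (0.925936, 0.473793, -0.0708)–(0.7935, 0.7935, -0.0708)  len=0.3461
  (v7,v11,v8) [--+] → (0.319707, 0.989764, -0.0708)–(0.7935, 0.7935, -0.0708)  len=0.5128
  (v8,v11,v12) [+-+] → (0.319707, 0.989764, -0.0708)–(0, 1.1222, -0.0708)  len=0.3461
  (v11,v15,v12) [--+] → (-0.473793, 0.925936, -0.0708)–(0, 1.1222, -0.0708)  len=0.5128
  (v12,v15,v16) [+-+] → (-0.473793, 0.925936, -0.0708)–(-0.7935, 0.7935, -0.0708)  len=0.3461
  (v15,v19,v16) [--+] → (-0.989764, 0.319707, -0.0708)–(-0.7935, 0.7935, -0.0708)  len=0.5128
  (v16,v19,v20) [+-+] → (-0.989764, 0.319707, -0.0708)–(-1.1222, 0, -0.0708)  len=0.3461
  (v19,v23,v20) [--+] → (-0.925936, -0.473793, -0.0708)–(-1.1222, 0, -0.0708)  len=0.5128
  (v20,v23,v24) [+-+] → (-0.925936, -0.473793, -0.0708)–(-0.7935, -0.7935, -0.0708)  len=0.3461
  (v23,v27,v24) [--+] → (-0.319707, -0.989764, -0.0708)–(-0.7935, -0.7935, -0.0708)  len=0.5128
  (v24,v27,v28) [+-+] → (-0.319707, -0.989764, -0.0708)–(0, -1.1222, -0.0708)  len=0.3461
  (v27,v31,v28) [--+] → (0.473793, -0.925936, -0.0708)–(0, -1.1222, -0.0708)  len=0.5128
  (v28,v31,v32) [+-+] → (0.473793, -0.925936, -0.0708)–(0.7935, -0.7935, -0.0708)  len=0.3461
  (v31,v2,v32) [--+] → (0.989764, -0.319707, -0.0708)–(0.7935, -0.7935, -0.0708)  len=0.5128
  (v32,v2,v3) [+-+] → (0.989764, -0.319707, -0.0708)–(1.1222, 0, -0.0708)  len=0.3461

Chained into 1 loop(s):
  loop 1: 16 segments, perimeter = 6.8711
Total perimeter = 6.871


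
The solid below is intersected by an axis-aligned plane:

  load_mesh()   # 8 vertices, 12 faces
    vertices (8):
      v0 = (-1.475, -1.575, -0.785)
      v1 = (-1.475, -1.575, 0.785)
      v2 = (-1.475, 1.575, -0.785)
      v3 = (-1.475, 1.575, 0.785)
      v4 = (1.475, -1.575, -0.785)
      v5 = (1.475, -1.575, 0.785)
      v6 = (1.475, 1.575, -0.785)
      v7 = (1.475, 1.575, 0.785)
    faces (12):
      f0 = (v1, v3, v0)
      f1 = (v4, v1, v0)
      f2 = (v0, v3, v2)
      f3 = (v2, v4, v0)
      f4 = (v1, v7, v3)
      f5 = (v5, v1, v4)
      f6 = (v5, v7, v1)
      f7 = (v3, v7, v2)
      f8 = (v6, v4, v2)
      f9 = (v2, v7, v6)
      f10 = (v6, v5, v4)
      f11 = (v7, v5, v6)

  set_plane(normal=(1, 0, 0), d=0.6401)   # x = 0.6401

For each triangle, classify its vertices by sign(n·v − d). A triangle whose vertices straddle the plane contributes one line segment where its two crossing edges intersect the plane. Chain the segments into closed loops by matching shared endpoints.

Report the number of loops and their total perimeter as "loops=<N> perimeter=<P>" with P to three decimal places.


Straddling triangles (8 of 12):
  (v4,v1,v0) [+--] → (0.6401, -1.575, -0.340663)–(0.6401, -1.575, -0.785)  len=0.4443
  (v2,v4,v0) [-+-] → (0.6401, -0.683497, -0.785)–(0.6401, -1.575, -0.785)  len=0.8915
  (v1,v7,v3) [-+-] → (0.6401, 0.683497, 0.785)–(0.6401, 1.575, 0.785)  len=0.8915
  (v5,v1,v4) [+-+] → (0.6401, -1.575, 0.785)–(0.6401, -1.575, -0.340663)  len=1.1257
  (v5,v7,v1) [++-] → (0.6401, 0.683497, 0.785)–(0.6401, -1.575, 0.785)  len=2.2585
  (v3,v7,v2) [-+-] → (0.6401, 1.575, 0.785)–(0.6401, 1.575, 0.340663)  len=0.4443
  (v6,v4,v2) [++-] → (0.6401, -0.683497, -0.785)–(0.6401, 1.575, -0.785)  len=2.2585
  (v2,v7,v6) [-++] → (0.6401, 1.575, 0.340663)–(0.6401, 1.575, -0.785)  len=1.1257

Chained into 1 loop(s):
  loop 1: 8 segments, perimeter = 9.4400
Total perimeter = 9.440

loops=1 perimeter=9.440
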